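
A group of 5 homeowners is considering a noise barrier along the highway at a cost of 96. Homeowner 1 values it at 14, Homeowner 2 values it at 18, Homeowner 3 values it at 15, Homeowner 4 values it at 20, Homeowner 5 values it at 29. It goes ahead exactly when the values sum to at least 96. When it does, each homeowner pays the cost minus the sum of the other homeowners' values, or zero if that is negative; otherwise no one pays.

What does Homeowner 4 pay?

Total value 96 ≥ cost 96, so the project is built.
The other homeowners' values sum to 76.
Cost minus that sum is 96 - 76 = 20.

20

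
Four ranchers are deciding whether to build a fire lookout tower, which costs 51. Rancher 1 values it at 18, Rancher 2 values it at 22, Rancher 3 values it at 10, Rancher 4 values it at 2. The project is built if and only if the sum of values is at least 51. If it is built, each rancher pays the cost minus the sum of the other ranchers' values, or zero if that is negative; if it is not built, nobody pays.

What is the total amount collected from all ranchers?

Total value 52 ≥ cost 51, so it is built.
Rancher 1: others sum to 34; max(0, 51 - 34) = 17.
Rancher 2: others sum to 30; max(0, 51 - 30) = 21.
Rancher 3: others sum to 42; max(0, 51 - 42) = 9.
Rancher 4: others sum to 50; max(0, 51 - 50) = 1.
Total collected = 17 + 21 + 9 + 1 = 48.

48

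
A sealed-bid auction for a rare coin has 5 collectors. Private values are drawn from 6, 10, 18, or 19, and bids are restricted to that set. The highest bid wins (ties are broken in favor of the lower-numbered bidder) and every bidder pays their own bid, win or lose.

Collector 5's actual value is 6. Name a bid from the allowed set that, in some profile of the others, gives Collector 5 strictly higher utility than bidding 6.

Suppose Collector 1 bids 6, Collector 2 bids 6, Collector 3 bids 6 and Collector 4 bids 6.
Bid 6: loses but pays 6, utility -6.
Bid 10: wins, pays 10, utility 6 - 10 = -4.
So bidding 10 beats truth here (-4 > -6).

10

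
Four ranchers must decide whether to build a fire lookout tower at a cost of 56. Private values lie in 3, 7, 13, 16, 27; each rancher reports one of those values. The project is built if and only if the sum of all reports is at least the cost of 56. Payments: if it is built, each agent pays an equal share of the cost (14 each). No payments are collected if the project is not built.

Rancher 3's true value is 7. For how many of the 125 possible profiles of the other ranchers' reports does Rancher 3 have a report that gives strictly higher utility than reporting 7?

Others report (7, 16, 27): truth gives -7; report 3 gives 0 > -7. Violating.
Others report (7, 27, 16): truth gives -7; report 3 gives 0 > -7. Violating.
Others report (16, 7, 27): truth gives -7; report 3 gives 0 > -7. Violating.
Others report (16, 27, 7): truth gives -7; report 3 gives 0 > -7. Violating.
Others report (3, 3, 3): truth gives 0; no alternative beats it.
Others report (3, 3, 7): truth gives 0; no alternative beats it.
(Checking all 125 profiles: 6 have a profitable deviation, 119 do not.)

6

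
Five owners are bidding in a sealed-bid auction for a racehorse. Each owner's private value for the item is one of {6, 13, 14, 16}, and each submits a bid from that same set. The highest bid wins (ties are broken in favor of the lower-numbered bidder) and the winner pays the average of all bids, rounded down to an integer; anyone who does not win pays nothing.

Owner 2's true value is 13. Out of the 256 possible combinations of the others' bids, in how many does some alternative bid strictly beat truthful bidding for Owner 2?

90

Others bid (6, 6, 6, 14): truth gives 0; bid 14 gives 4 > 0. Violating.
Others bid (6, 6, 6, 16): truth gives 0; bid 16 gives 3 > 0. Violating.
Others bid (6, 6, 13, 14): truth gives 0; bid 14 gives 3 > 0. Violating.
Others bid (6, 6, 13, 16): truth gives 0; bid 16 gives 2 > 0. Violating.
Others bid (6, 6, 6, 6): truth gives 6; no alternative beats it.
Others bid (6, 6, 6, 13): truth gives 5; no alternative beats it.
(Checking all 256 profiles: 90 have a profitable deviation, 166 do not.)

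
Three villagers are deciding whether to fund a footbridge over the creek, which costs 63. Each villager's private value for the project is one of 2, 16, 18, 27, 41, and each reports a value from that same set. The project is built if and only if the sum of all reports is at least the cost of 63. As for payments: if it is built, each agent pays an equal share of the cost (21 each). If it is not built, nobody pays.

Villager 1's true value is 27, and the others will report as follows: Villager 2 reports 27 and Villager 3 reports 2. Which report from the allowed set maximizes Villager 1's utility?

41

Report 2: project not built, utility 0.
Report 16: project not built, utility 0.
Report 18: project not built, utility 0.
Report 27: project not built, utility 0.
Report 41: project built, pays 21, utility 27 - 21 = 6.
The best choice is 41 with utility 6.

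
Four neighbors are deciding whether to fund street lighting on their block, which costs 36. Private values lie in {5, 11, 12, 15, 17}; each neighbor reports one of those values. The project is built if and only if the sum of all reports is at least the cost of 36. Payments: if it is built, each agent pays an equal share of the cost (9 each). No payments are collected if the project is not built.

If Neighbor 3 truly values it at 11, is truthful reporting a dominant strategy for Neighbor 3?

Consider the case where Neighbor 1 reports 5, Neighbor 2 reports 5 and Neighbor 4 reports 11.
Truthful report 11: project not built, utility 0.
Report 15 instead: project built, pays 9, utility 11 - 9 = 2.
Since 2 > 0, reporting 15 is strictly better here, so truthful reporting is not dominant.

No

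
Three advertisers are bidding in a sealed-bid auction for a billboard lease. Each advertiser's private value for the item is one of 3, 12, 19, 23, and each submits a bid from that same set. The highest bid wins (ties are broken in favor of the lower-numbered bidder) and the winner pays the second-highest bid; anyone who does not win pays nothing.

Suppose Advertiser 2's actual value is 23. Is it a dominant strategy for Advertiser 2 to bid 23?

Check each profile of the others' bids and compare truth against every alternative bid.
Others bid (19, 3): truth gives 4, best alternative gives 0.
Others bid (19, 12): truth gives 4, best alternative gives 0.
Others bid (19, 19): truth gives 4, best alternative gives 0.
Others bid (3, 3): truth gives 20, best alternative gives 20.
Others bid (3, 12): truth gives 11, best alternative gives 11.
Others bid (12, 3): truth gives 11, best alternative gives 11.
(Remaining 10 profiles checked similarly; truth is weakly best in each.)
In every case the truthful bid is at least as good as any alternative, so it is a dominant strategy.

Yes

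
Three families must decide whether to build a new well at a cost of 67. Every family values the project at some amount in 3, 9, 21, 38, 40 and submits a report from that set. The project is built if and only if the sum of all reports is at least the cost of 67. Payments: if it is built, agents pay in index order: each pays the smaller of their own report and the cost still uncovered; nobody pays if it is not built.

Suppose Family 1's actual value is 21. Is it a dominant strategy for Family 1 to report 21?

Consider the case where Family 2 reports 21 and Family 3 reports 38.
Truthful report 21: project built, pays 21, utility 21 - 21 = 0.
Report 9 instead: project built, pays 9, utility 21 - 9 = 12.
Since 12 > 0, reporting 9 is strictly better here, so truthful reporting is not dominant.

No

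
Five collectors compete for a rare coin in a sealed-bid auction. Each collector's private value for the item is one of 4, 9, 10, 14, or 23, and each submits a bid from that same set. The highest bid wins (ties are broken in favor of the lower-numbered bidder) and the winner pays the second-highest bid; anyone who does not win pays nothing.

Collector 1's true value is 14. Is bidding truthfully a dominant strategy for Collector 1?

Yes

Check each profile of the others' bids and compare truth against every alternative bid.
Others bid (4, 4, 4, 4): truth gives 10, best alternative gives 10.
Others bid (4, 4, 4, 9): truth gives 5, best alternative gives 5.
Others bid (4, 4, 9, 4): truth gives 5, best alternative gives 5.
Others bid (4, 4, 9, 9): truth gives 5, best alternative gives 5.
Others bid (4, 9, 4, 4): truth gives 5, best alternative gives 5.
Others bid (4, 9, 4, 9): truth gives 5, best alternative gives 5.
(Remaining 619 profiles checked similarly; truth is weakly best in each.)
In every case the truthful bid is at least as good as any alternative, so it is a dominant strategy.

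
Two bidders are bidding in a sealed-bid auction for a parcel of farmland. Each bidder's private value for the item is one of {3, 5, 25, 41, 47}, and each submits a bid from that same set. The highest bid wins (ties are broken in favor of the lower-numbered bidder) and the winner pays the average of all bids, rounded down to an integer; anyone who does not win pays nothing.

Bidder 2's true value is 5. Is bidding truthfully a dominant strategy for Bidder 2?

Check each profile of the others' bids and compare truth against every alternative bid.
Others bid (3): truth gives 1, best alternative gives 0.
Others bid (5): truth gives 0, best alternative gives 0.
Others bid (25): truth gives 0, best alternative gives 0.
Others bid (41): truth gives 0, best alternative gives 0.
Others bid (47): truth gives 0, best alternative gives 0.
In every case the truthful bid is at least as good as any alternative, so it is a dominant strategy.

Yes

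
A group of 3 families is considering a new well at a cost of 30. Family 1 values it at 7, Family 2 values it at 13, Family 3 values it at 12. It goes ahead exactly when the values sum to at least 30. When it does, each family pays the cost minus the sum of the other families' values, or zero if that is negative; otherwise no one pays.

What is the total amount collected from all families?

26

Total value 32 ≥ cost 30, so it is built.
Family 1: others sum to 25; max(0, 30 - 25) = 5.
Family 2: others sum to 19; max(0, 30 - 19) = 11.
Family 3: others sum to 20; max(0, 30 - 20) = 10.
Total collected = 5 + 11 + 10 = 26.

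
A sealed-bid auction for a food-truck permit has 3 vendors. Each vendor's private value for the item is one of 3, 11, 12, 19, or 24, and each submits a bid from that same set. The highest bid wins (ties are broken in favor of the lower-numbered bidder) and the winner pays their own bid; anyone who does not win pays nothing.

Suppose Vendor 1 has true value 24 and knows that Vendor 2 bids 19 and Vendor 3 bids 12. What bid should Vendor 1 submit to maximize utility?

19

Bid 3: loses, pays 0, utility 0.
Bid 11: loses, pays 0, utility 0.
Bid 12: loses, pays 0, utility 0.
Bid 19: wins, pays 19, utility 24 - 19 = 5.
Bid 24: wins, pays 24, utility 24 - 24 = 0.
The best choice is 19 with utility 5.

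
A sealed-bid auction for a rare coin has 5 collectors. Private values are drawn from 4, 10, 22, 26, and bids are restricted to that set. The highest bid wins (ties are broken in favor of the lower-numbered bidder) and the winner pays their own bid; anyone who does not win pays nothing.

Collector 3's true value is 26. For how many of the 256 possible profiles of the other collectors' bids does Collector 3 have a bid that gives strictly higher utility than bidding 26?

Others bid (4, 4, 4, 4): truth gives 0; bid 10 gives 16 > 0. Violating.
Others bid (4, 4, 4, 10): truth gives 0; bid 10 gives 16 > 0. Violating.
Others bid (4, 4, 4, 22): truth gives 0; bid 22 gives 4 > 0. Violating.
Others bid (4, 4, 10, 4): truth gives 0; bid 10 gives 16 > 0. Violating.
Others bid (4, 4, 4, 26): truth gives 0; no alternative beats it.
Others bid (4, 4, 10, 26): truth gives 0; no alternative beats it.
(Checking all 256 profiles: 36 have a profitable deviation, 220 do not.)

36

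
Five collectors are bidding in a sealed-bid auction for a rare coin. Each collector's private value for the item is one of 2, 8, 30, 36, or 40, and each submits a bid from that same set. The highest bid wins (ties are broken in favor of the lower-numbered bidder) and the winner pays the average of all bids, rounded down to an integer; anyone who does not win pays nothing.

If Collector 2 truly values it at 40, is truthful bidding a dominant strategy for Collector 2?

No

Consider the case where Collector 1 bids 2, Collector 3 bids 2, Collector 4 bids 2 and Collector 5 bids 2.
Truthful bid 40: wins, pays 9, utility 40 - 9 = 31.
Bid 8 instead: wins, pays 3, utility 40 - 3 = 37.
Since 37 > 31, bidding 8 is strictly better here, so truthful bidding is not dominant.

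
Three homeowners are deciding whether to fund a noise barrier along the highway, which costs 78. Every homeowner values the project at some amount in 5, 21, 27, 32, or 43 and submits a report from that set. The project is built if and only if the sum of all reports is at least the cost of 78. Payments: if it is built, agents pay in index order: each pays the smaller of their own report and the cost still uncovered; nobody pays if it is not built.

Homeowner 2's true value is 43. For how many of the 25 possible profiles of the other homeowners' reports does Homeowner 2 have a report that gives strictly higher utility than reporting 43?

Others report (5, 43): truth gives 0; report 32 gives 11 > 0. Violating.
Others report (21, 27): truth gives 0; report 32 gives 11 > 0. Violating.
Others report (21, 32): truth gives 0; report 27 gives 16 > 0. Violating.
Others report (21, 43): truth gives 0; report 21 gives 22 > 0. Violating.
Others report (5, 5): truth gives 0; no alternative beats it.
Others report (5, 21): truth gives 0; no alternative beats it.
(Checking all 25 profiles: 17 have a profitable deviation, 8 do not.)

17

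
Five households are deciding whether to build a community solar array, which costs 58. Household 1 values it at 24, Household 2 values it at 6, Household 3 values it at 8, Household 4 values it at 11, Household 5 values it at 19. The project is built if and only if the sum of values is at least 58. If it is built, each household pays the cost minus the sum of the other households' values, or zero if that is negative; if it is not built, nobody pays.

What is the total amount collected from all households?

24

Total value 68 ≥ cost 58, so it is built.
Household 1: others sum to 44; max(0, 58 - 44) = 14.
Household 2: others sum to 62; max(0, 58 - 62) = 0.
Household 3: others sum to 60; max(0, 58 - 60) = 0.
Household 4: others sum to 57; max(0, 58 - 57) = 1.
Household 5: others sum to 49; max(0, 58 - 49) = 9.
Total collected = 14 + 0 + 0 + 1 + 9 = 24.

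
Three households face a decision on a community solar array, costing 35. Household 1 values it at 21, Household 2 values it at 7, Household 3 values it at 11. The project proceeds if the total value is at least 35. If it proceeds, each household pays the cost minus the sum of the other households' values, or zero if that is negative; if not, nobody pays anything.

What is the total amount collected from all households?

27

Total value 39 ≥ cost 35, so it is built.
Household 1: others sum to 18; max(0, 35 - 18) = 17.
Household 2: others sum to 32; max(0, 35 - 32) = 3.
Household 3: others sum to 28; max(0, 35 - 28) = 7.
Total collected = 17 + 3 + 7 = 27.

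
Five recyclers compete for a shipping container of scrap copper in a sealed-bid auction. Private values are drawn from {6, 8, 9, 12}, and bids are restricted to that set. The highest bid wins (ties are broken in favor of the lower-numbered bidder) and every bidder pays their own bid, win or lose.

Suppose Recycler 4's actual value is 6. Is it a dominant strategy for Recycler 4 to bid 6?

No

Consider the case where Recycler 1 bids 6, Recycler 2 bids 6, Recycler 3 bids 6 and Recycler 5 bids 6.
Truthful bid 6: loses but pays 6, utility -6.
Bid 8 instead: wins, pays 8, utility 6 - 8 = -2.
Since -2 > -6, bidding 8 is strictly better here, so truthful bidding is not dominant.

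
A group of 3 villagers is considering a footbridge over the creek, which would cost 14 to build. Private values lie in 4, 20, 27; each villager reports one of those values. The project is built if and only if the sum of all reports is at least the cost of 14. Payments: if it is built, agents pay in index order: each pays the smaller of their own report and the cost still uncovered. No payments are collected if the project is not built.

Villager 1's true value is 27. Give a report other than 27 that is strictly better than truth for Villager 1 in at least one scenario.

4

Suppose Villager 2 reports 4 and Villager 3 reports 20.
Report 27: project built, pays 14, utility 27 - 14 = 13.
Report 4: project built, pays 4, utility 27 - 4 = 23.
So reporting 4 beats truth here (23 > 13).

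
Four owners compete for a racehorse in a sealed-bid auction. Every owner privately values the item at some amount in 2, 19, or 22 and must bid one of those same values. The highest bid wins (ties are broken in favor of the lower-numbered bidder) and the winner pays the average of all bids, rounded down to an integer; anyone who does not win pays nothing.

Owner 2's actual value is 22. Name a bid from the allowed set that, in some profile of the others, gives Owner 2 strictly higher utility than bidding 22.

Suppose Owner 1 bids 2, Owner 3 bids 2 and Owner 4 bids 2.
Bid 22: wins, pays 7, utility 22 - 7 = 15.
Bid 19: wins, pays 6, utility 22 - 6 = 16.
So bidding 19 beats truth here (16 > 15).

19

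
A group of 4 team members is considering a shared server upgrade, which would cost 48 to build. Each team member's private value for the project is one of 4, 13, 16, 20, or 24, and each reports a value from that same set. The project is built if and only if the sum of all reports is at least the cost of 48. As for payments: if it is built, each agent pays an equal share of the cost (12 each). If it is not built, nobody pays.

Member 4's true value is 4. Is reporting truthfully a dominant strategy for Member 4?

Yes

Check each profile of the others' reports and compare truth against every alternative report.
Others report (4, 13, 20): truth gives 0, best alternative gives -8.
Others report (4, 13, 24): truth gives 0, best alternative gives -8.
Others report (4, 16, 16): truth gives 0, best alternative gives -8.
Others report (4, 16, 20): truth gives 0, best alternative gives -8.
Others report (4, 20, 13): truth gives 0, best alternative gives -8.
Others report (4, 20, 16): truth gives 0, best alternative gives -8.
(Remaining 119 profiles checked similarly; truth is weakly best in each.)
In every case the truthful report is at least as good as any alternative, so it is a dominant strategy.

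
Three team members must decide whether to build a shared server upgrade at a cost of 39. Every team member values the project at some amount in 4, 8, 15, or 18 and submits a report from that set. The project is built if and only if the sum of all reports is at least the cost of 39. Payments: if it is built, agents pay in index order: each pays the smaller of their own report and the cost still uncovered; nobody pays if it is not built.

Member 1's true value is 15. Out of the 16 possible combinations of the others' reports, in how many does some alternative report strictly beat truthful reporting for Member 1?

3

Others report (15, 18): truth gives 0; report 8 gives 7 > 0. Violating.
Others report (18, 15): truth gives 0; report 8 gives 7 > 0. Violating.
Others report (18, 18): truth gives 0; report 4 gives 11 > 0. Violating.
Others report (4, 4): truth gives 0; no alternative beats it.
Others report (4, 8): truth gives 0; no alternative beats it.
(Checking all 16 profiles: 3 have a profitable deviation, 13 do not.)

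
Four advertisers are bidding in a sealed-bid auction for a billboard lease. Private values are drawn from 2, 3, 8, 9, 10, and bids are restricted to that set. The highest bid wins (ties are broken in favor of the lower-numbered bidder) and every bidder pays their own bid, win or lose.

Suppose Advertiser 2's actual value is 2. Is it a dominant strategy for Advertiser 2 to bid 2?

Consider the case where Advertiser 1 bids 2, Advertiser 3 bids 2 and Advertiser 4 bids 2.
Truthful bid 2: loses but pays 2, utility -2.
Bid 3 instead: wins, pays 3, utility 2 - 3 = -1.
Since -1 > -2, bidding 3 is strictly better here, so truthful bidding is not dominant.

No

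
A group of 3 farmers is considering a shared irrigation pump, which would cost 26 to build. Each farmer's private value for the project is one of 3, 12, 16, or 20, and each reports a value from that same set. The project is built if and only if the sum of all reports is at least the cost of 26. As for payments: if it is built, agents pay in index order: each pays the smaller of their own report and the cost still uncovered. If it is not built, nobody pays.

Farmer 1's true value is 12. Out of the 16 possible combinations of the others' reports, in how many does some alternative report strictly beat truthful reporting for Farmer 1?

Others report (3, 20): truth gives 0; report 3 gives 9 > 0. Violating.
Others report (12, 12): truth gives 0; report 3 gives 9 > 0. Violating.
Others report (12, 16): truth gives 0; report 3 gives 9 > 0. Violating.
Others report (12, 20): truth gives 0; report 3 gives 9 > 0. Violating.
Others report (3, 3): truth gives 0; no alternative beats it.
Others report (3, 12): truth gives 0; no alternative beats it.
(Checking all 16 profiles: 11 have a profitable deviation, 5 do not.)

11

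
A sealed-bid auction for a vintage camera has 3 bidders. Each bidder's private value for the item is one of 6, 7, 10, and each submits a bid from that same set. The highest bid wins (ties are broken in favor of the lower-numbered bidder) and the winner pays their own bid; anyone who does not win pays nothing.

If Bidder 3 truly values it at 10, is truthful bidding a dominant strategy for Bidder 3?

No

Consider the case where Bidder 1 bids 6 and Bidder 2 bids 6.
Truthful bid 10: wins, pays 10, utility 10 - 10 = 0.
Bid 7 instead: wins, pays 7, utility 10 - 7 = 3.
Since 3 > 0, bidding 7 is strictly better here, so truthful bidding is not dominant.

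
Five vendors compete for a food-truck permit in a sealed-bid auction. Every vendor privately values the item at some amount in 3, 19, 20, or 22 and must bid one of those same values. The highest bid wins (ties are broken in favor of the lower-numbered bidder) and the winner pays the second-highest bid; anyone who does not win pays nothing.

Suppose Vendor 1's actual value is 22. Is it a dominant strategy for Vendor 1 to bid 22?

Yes

Check each profile of the others' bids and compare truth against every alternative bid.
Others bid (3, 3, 3, 3): truth gives 19, best alternative gives 19.
Others bid (3, 3, 3, 19): truth gives 3, best alternative gives 3.
Others bid (3, 3, 19, 3): truth gives 3, best alternative gives 3.
Others bid (3, 3, 19, 19): truth gives 3, best alternative gives 3.
Others bid (3, 19, 3, 3): truth gives 3, best alternative gives 3.
Others bid (3, 19, 3, 19): truth gives 3, best alternative gives 3.
(Remaining 250 profiles checked similarly; truth is weakly best in each.)
In every case the truthful bid is at least as good as any alternative, so it is a dominant strategy.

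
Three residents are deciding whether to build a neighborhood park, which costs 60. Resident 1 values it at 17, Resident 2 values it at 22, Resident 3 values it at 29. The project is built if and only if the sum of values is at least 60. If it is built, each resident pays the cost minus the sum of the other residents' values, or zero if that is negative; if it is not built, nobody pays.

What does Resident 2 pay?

14

Total value 68 ≥ cost 60, so the project is built.
The other residents' values sum to 46.
Cost minus that sum is 60 - 46 = 14.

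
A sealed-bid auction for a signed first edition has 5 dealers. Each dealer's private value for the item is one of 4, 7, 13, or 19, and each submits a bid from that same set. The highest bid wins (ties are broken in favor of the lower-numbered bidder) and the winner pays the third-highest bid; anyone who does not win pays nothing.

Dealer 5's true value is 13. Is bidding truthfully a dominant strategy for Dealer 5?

No

Consider the case where Dealer 1 bids 4, Dealer 2 bids 4, Dealer 3 bids 4 and Dealer 4 bids 13.
Truthful bid 13: loses, pays 0, utility 0.
Bid 19 instead: wins, pays 4, utility 13 - 4 = 9.
Since 9 > 0, bidding 19 is strictly better here, so truthful bidding is not dominant.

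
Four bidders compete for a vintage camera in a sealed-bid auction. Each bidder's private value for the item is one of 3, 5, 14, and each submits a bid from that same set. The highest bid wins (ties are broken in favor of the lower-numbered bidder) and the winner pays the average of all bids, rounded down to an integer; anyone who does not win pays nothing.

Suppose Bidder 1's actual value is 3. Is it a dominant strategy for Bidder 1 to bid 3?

Yes

Check each profile of the others' bids and compare truth against every alternative bid.
Others bid (5, 5, 5): truth gives 0, best alternative gives -2.
Others bid (3, 3, 5): truth gives 0, best alternative gives -1.
Others bid (3, 5, 3): truth gives 0, best alternative gives -1.
Others bid (3, 5, 5): truth gives 0, best alternative gives -1.
Others bid (5, 3, 3): truth gives 0, best alternative gives -1.
Others bid (5, 3, 5): truth gives 0, best alternative gives -1.
(Remaining 21 profiles checked similarly; truth is weakly best in each.)
In every case the truthful bid is at least as good as any alternative, so it is a dominant strategy.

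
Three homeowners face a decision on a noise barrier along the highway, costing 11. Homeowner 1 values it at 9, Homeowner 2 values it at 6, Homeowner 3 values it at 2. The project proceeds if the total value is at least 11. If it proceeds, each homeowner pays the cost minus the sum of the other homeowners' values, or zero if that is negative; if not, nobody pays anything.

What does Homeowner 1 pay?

3

Total value 17 ≥ cost 11, so the project is built.
The other homeowners' values sum to 8.
Cost minus that sum is 11 - 8 = 3.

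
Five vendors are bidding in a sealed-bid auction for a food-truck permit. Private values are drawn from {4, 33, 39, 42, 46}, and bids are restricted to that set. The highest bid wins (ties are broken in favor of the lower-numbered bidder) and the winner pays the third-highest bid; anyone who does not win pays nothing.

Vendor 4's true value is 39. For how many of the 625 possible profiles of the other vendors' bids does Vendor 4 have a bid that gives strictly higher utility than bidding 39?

64

Others bid (4, 4, 4, 42): truth gives 0; bid 42 gives 35 > 0. Violating.
Others bid (4, 4, 4, 46): truth gives 0; bid 46 gives 35 > 0. Violating.
Others bid (4, 4, 33, 42): truth gives 0; bid 42 gives 6 > 0. Violating.
Others bid (4, 4, 33, 46): truth gives 0; bid 46 gives 6 > 0. Violating.
Others bid (4, 4, 4, 4): truth gives 35; no alternative beats it.
Others bid (4, 4, 4, 33): truth gives 35; no alternative beats it.
(Checking all 625 profiles: 64 have a profitable deviation, 561 do not.)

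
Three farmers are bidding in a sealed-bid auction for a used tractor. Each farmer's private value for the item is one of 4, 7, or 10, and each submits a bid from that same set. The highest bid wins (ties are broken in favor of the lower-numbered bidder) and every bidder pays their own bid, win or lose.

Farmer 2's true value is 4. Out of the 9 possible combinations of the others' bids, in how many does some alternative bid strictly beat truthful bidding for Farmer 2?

2

Others bid (4, 4): truth gives -4; bid 7 gives -3 > -4. Violating.
Others bid (4, 7): truth gives -4; bid 7 gives -3 > -4. Violating.
Others bid (4, 10): truth gives -4; no alternative beats it.
Others bid (7, 4): truth gives -4; no alternative beats it.
(Checking all 9 profiles: 2 have a profitable deviation, 7 do not.)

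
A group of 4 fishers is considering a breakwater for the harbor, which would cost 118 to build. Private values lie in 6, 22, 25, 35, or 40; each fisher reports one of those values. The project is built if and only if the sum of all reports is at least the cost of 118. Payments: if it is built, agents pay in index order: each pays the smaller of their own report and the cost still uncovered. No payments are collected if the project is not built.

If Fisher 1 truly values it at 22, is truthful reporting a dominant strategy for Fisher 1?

Consider the case where Fisher 2 reports 35, Fisher 3 reports 40 and Fisher 4 reports 40.
Truthful report 22: project built, pays 22, utility 22 - 22 = 0.
Report 6 instead: project built, pays 6, utility 22 - 6 = 16.
Since 16 > 0, reporting 6 is strictly better here, so truthful reporting is not dominant.

No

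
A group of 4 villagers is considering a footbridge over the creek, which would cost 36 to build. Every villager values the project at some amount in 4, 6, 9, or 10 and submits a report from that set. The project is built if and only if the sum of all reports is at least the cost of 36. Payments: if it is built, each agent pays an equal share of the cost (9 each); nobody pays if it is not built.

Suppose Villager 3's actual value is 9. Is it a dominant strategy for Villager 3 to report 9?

Yes

Check each profile of the others' reports and compare truth against every alternative report.
Others report (4, 4, 4): truth gives 0, best alternative gives 0.
Others report (4, 4, 6): truth gives 0, best alternative gives 0.
Others report (4, 4, 9): truth gives 0, best alternative gives 0.
Others report (4, 4, 10): truth gives 0, best alternative gives 0.
Others report (4, 6, 4): truth gives 0, best alternative gives 0.
Others report (4, 6, 6): truth gives 0, best alternative gives 0.
(Remaining 58 profiles checked similarly; truth is weakly best in each.)
In every case the truthful report is at least as good as any alternative, so it is a dominant strategy.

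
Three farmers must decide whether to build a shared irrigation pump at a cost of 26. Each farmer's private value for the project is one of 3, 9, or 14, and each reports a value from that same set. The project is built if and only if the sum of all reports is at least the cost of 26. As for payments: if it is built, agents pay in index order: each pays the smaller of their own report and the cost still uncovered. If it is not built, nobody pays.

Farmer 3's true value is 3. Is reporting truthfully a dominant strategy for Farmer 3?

Yes

Check each profile of the others' reports and compare truth against every alternative report.
Others report (3, 14): truth gives 0, best alternative gives -6.
Others report (14, 3): truth gives 0, best alternative gives -6.
Others report (9, 9): truth gives 0, best alternative gives -5.
Others report (14, 14): truth gives 3, best alternative gives 3.
Others report (3, 3): truth gives 0, best alternative gives 0.
Others report (3, 9): truth gives 0, best alternative gives 0.
(Remaining 3 profiles checked similarly; truth is weakly best in each.)
In every case the truthful report is at least as good as any alternative, so it is a dominant strategy.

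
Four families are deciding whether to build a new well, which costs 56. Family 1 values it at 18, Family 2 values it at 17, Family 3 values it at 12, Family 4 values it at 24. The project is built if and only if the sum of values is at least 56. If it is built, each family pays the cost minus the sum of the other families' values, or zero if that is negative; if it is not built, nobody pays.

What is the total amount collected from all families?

14

Total value 71 ≥ cost 56, so it is built.
Family 1: others sum to 53; max(0, 56 - 53) = 3.
Family 2: others sum to 54; max(0, 56 - 54) = 2.
Family 3: others sum to 59; max(0, 56 - 59) = 0.
Family 4: others sum to 47; max(0, 56 - 47) = 9.
Total collected = 3 + 2 + 0 + 9 = 14.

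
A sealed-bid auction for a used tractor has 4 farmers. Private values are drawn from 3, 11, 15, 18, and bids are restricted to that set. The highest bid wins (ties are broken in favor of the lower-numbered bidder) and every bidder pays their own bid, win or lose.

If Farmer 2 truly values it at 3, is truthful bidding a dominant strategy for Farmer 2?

Check each profile of the others' bids and compare truth against every alternative bid.
Others bid (3, 3, 15): truth gives -3, best alternative gives -11.
Others bid (3, 3, 18): truth gives -3, best alternative gives -11.
Others bid (3, 11, 15): truth gives -3, best alternative gives -11.
Others bid (3, 11, 18): truth gives -3, best alternative gives -11.
Others bid (3, 15, 3): truth gives -3, best alternative gives -11.
Others bid (3, 15, 11): truth gives -3, best alternative gives -11.
(Remaining 58 profiles checked similarly; truth is weakly best in each.)
In every case the truthful bid is at least as good as any alternative, so it is a dominant strategy.

Yes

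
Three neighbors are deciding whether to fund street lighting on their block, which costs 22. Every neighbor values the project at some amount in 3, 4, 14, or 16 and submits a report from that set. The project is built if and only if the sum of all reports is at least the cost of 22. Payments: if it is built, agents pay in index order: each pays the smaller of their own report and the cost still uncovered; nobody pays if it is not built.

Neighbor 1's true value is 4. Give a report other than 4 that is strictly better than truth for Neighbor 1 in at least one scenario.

Suppose Neighbor 2 reports 3 and Neighbor 3 reports 16.
Report 4: project built, pays 4, utility 4 - 4 = 0.
Report 3: project built, pays 3, utility 4 - 3 = 1.
So reporting 3 beats truth here (1 > 0).

3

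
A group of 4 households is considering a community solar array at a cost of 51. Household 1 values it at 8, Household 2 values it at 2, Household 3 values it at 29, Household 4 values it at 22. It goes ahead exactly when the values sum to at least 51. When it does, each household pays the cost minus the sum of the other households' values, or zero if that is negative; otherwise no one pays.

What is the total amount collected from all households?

Total value 61 ≥ cost 51, so it is built.
Household 1: others sum to 53; max(0, 51 - 53) = 0.
Household 2: others sum to 59; max(0, 51 - 59) = 0.
Household 3: others sum to 32; max(0, 51 - 32) = 19.
Household 4: others sum to 39; max(0, 51 - 39) = 12.
Total collected = 0 + 0 + 19 + 12 = 31.

31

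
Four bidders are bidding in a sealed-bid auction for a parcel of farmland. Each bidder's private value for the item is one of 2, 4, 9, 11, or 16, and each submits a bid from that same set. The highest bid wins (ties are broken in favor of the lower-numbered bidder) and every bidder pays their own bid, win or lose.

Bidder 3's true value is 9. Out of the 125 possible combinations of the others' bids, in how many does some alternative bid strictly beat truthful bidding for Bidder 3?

115

Others bid (2, 2, 2): truth gives 0; bid 4 gives 5 > 0. Violating.
Others bid (2, 2, 4): truth gives 0; bid 4 gives 5 > 0. Violating.
Others bid (2, 2, 11): truth gives -9; bid 2 gives -2 > -9. Violating.
Others bid (2, 2, 16): truth gives -9; bid 2 gives -2 > -9. Violating.
Others bid (2, 2, 9): truth gives 0; no alternative beats it.
Others bid (2, 4, 2): truth gives 0; no alternative beats it.
(Checking all 125 profiles: 115 have a profitable deviation, 10 do not.)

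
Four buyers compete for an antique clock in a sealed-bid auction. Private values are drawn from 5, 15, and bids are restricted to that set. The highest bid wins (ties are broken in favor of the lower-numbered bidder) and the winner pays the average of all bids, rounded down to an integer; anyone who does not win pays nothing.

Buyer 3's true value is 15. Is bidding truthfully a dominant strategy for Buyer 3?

Yes

Check each profile of the others' bids and compare truth against every alternative bid.
Others bid (5, 5, 5): truth gives 8, best alternative gives 0.
Others bid (5, 5, 15): truth gives 5, best alternative gives 0.
Others bid (5, 15, 5): truth gives 0, best alternative gives 0.
Others bid (5, 15, 15): truth gives 0, best alternative gives 0.
Others bid (15, 5, 5): truth gives 0, best alternative gives 0.
Others bid (15, 5, 15): truth gives 0, best alternative gives 0.
(Remaining 2 profiles checked similarly; truth is weakly best in each.)
In every case the truthful bid is at least as good as any alternative, so it is a dominant strategy.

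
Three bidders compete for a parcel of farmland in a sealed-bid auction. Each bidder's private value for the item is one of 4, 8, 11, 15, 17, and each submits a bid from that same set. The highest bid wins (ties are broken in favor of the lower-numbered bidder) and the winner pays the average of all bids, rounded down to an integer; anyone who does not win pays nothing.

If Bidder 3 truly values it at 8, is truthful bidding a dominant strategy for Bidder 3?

Consider the case where Bidder 1 bids 4 and Bidder 2 bids 8.
Truthful bid 8: loses, pays 0, utility 0.
Bid 11 instead: wins, pays 7, utility 8 - 7 = 1.
Since 1 > 0, bidding 11 is strictly better here, so truthful bidding is not dominant.

No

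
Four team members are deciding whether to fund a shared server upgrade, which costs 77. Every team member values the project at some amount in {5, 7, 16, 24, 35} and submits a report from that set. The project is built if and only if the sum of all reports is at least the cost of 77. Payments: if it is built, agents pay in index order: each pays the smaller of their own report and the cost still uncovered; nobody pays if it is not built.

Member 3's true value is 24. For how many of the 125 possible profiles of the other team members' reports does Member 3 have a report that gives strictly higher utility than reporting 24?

41

Others report (5, 24, 35): truth gives 0; report 16 gives 8 > 0. Violating.
Others report (5, 35, 24): truth gives 0; report 16 gives 8 > 0. Violating.
Others report (5, 35, 35): truth gives 0; report 5 gives 19 > 0. Violating.
Others report (7, 24, 35): truth gives 0; report 16 gives 8 > 0. Violating.
Others report (5, 5, 5): truth gives 0; no alternative beats it.
Others report (5, 5, 7): truth gives 0; no alternative beats it.
(Checking all 125 profiles: 41 have a profitable deviation, 84 do not.)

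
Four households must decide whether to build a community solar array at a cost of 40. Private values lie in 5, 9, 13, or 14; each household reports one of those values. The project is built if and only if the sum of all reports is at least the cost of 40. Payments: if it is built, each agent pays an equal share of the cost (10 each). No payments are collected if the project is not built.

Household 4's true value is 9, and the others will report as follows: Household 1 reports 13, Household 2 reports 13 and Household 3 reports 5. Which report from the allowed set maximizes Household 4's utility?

5

Report 5: project not built, utility 0.
Report 9: project built, pays 10, utility 9 - 10 = -1.
Report 13: project built, pays 10, utility 9 - 10 = -1.
Report 14: project built, pays 10, utility 9 - 10 = -1.
The best choice is 5 with utility 0.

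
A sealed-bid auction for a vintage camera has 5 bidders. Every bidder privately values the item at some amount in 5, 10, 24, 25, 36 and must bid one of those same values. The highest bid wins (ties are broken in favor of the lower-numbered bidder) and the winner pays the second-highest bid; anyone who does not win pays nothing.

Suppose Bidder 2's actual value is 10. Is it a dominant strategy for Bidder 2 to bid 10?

Yes

Check each profile of the others' bids and compare truth against every alternative bid.
Others bid (5, 5, 5, 5): truth gives 5, best alternative gives 5.
Others bid (5, 5, 5, 10): truth gives 0, best alternative gives 0.
Others bid (5, 5, 5, 24): truth gives 0, best alternative gives 0.
Others bid (5, 5, 5, 25): truth gives 0, best alternative gives 0.
Others bid (5, 5, 5, 36): truth gives 0, best alternative gives 0.
Others bid (5, 5, 10, 5): truth gives 0, best alternative gives 0.
(Remaining 619 profiles checked similarly; truth is weakly best in each.)
In every case the truthful bid is at least as good as any alternative, so it is a dominant strategy.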